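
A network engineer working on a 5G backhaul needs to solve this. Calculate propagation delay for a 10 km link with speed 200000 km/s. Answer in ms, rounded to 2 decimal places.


Given: distance = 10 km, speed = 200000 km/s
Delay = distance / speed = 10 / 200000 seconds
Delay in ms = 10 * 1000 / 200000
Delay = 0.0500 ms
Rounded to 2 dp = 0.05 ms

0.05


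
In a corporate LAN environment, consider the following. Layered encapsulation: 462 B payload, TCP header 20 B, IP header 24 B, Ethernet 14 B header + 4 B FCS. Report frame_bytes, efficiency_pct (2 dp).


TCP segment = 462 + 20 = 482 B
IP packet = 482 + 24 = 506 B
Ethernet frame = 506 + 14 + 4 = 524 B
Efficiency = app / frame = 462 / 524 = 0.881679 = 88.1679% -> 88.17% (2 dp)

524, 88.17


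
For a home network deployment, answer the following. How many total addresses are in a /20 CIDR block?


Given: CIDR prefix /20
Host bits = 32 - 20 = 12
Total addresses = 2^12 = 4096

4096


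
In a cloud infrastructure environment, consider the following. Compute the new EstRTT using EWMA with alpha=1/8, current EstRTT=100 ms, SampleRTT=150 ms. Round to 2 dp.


Given: EstRTT = 100 ms, SampleRTT = 150 ms, alpha = 1/8
New EstRTT = (1 - alpha) * EstRTT + alpha * SampleRTT
(7/8) * 100 = 87.5
(1/8) * 150 = 18.75
New EstRTT = 87.5 + 18.75 = 106.25 ms -> 106.25 ms (2 dp)

106.25


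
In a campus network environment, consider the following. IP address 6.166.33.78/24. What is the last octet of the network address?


Given: IP = 6.166.33.78, prefix = /24
Subnet mask = 255.255.255.0
Last octet of IP: 78
Last octet of mask: 0
Network last octet = 78 AND 0 = 0

0


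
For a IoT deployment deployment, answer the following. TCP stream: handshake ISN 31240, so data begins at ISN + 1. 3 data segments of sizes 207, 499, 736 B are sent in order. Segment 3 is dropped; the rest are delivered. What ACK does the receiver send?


SYN uses sequence number 31240; first data byte = ISN + 1 = 31241.
Segment 1: SEQ = 31241, len = 207 B, covers [31241, 31447]
Segment 2: SEQ = 31448, len = 499 B, covers [31448, 31946]
Segment 3: SEQ = 31947, len = 736 B, covers [31947, 32682] [LOST]
In-order data received: bytes [31241, 31946] (segments 1..2).
Segment 3 missing -> gap begins at byte 31947.
Cumulative ACK = next expected in-order byte = 31241 + 207 + 499 = 31947

31947


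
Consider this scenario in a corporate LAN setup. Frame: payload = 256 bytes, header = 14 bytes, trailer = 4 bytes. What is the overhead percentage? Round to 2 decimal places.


Given: payload = 256 B, header = 14 B, trailer = 4 B
Overhead bytes = header + trailer = 14 + 4 = 18
Total frame = payload + overhead = 256 + 18 = 274
Overhead % = 18 / 274 * 100 = 6.5693% -> 6.57% (2 dp)

6.57


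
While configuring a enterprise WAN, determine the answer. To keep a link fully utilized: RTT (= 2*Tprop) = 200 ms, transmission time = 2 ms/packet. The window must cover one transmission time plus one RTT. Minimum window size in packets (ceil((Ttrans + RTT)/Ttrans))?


Given: Ttrans = 2 ms, RTT = 200 ms (= 2 * Tprop, Tprop = 100 ms)
Time until first ACK returns = Ttrans + RTT = 2 + 200 = 202 ms
Need W * Ttrans >= Ttrans + RTT  ->  W >= (Ttrans + RTT) / Ttrans
(Ttrans + RTT) / Ttrans = 202 / 2 = 101
W_min = ceil(101) = 101

101


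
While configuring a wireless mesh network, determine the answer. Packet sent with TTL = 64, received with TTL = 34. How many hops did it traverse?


Given: initial TTL = 64, received TTL = 34
Hops = initial TTL - received TTL
Hops = 64 - 34 = 30

30


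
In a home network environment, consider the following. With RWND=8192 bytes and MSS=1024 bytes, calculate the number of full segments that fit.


Given: RWND = 8192 bytes, MSS = 1024 bytes
Full segments = floor(RWND / MSS)
Full segments = floor(8192 / 1024)
Full segments = floor(8.0) = 8

8


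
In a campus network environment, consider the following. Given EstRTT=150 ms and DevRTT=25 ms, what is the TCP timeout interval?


Given: EstRTT = 150 ms, DevRTT = 25 ms
Timeout = EstRTT + 4 * DevRTT
4 * DevRTT = 4 * 25 = 100
Timeout = 150 + 100 = 250 ms

250


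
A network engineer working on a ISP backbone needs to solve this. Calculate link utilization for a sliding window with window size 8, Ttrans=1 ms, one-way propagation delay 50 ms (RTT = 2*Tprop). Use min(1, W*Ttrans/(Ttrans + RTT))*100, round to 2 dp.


Given: W = 8, Ttrans = 1 ms, RTT = 100 ms (= 2 * Tprop, Tprop = 50 ms)
Cycle time = Ttrans + RTT = 1 + 100 = 101 ms (first packet sent until its ACK returns)
W * Ttrans = 8 * 1 = 8 ms of sending per cycle
W * Ttrans / (Ttrans + RTT) = 8 / 101 = 0.079208
U = min(1, 0.079208) = 0.079208
U% = 7.92%

7.92


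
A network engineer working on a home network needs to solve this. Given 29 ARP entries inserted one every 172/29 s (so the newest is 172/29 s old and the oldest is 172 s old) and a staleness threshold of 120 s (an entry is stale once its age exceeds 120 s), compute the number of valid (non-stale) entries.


Ages are k * 172/29 s for k = 1..29 (spacing = 5.9310 s).
Entry k is valid iff k * 172/29 <= 120 iff k <= 29 * 120 / 172 = 20.2326
n_valid = floor(20.2326) = 20
(n_stale = 29 - 20 = 9)

20


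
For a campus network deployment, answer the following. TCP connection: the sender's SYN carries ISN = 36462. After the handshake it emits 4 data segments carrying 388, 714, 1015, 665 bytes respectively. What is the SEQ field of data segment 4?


The SYN occupies sequence number ISN = 36462, so the first data byte is ISN + 1 = 36463.
SEQ of data segment i = (ISN + 1) + sum of payload sizes of segments 1..i-1.
Segment 1: SEQ = 36463, payload = 388 bytes
Segment 2: SEQ = 36851, payload = 714 bytes
Segment 3: SEQ = 37565, payload = 1015 bytes
Segment 4: SEQ = 38580, payload = 665 bytes
SEQ of segment 4 = 36463 + 388 + 714 + 1015 = 38580

38580


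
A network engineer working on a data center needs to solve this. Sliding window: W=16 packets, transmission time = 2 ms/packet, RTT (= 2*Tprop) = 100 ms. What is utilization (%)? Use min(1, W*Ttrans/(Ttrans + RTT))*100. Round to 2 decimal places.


Given: W = 16, Ttrans = 2 ms, RTT = 100 ms (= 2 * Tprop, Tprop = 50 ms)
Cycle time = Ttrans + RTT = 2 + 100 = 102 ms (first packet sent until its ACK returns)
W * Ttrans = 16 * 2 = 32 ms of sending per cycle
W * Ttrans / (Ttrans + RTT) = 32 / 102 = 0.313725
U = min(1, 0.313725) = 0.313725
U% = 31.37%

31.37


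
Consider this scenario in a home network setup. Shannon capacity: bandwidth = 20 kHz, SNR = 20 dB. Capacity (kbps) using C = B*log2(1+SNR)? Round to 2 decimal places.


Given: B = 20 kHz, SNR = 20 dB
SNR linear = 10^(20/10) = 100
1 + SNR = 101
log2(101) = 6.6582114828
C = 20 * 1000 * 6.6582114828 = 133164.2297 bps
C = 133.164230 kbps -> 133.16 kbps (2 dp)

133.16


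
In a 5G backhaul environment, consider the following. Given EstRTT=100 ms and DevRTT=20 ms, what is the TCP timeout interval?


Given: EstRTT = 100 ms, DevRTT = 20 ms
Timeout = EstRTT + 4 * DevRTT
4 * DevRTT = 4 * 20 = 80
Timeout = 100 + 80 = 180 ms

180


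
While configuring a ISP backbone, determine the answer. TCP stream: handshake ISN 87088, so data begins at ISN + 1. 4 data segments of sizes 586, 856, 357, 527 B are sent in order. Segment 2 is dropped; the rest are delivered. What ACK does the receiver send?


SYN uses sequence number 87088; first data byte = ISN + 1 = 87089.
Segment 1: SEQ = 87089, len = 586 B, covers [87089, 87674]
Segment 2: SEQ = 87675, len = 856 B, covers [87675, 88530] [LOST]
Segment 3: SEQ = 88531, len = 357 B, covers [88531, 88887]
Segment 4: SEQ = 88888, len = 527 B, covers [88888, 89414]
In-order data received: bytes [87089, 87674] (segments 1..1).
Segment 2 missing -> gap begins at byte 87675; later segments buffered out of order.
Cumulative ACK = next expected in-order byte = 87089 + 586 = 87675

87675


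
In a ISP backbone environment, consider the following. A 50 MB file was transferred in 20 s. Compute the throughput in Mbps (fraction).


Given: file = 50 MB, time = 20 s
File in Mb = 50 * 8 = 400 Mb
Throughput = 400 / 20 Mbps
Throughput = 20 Mbps

20


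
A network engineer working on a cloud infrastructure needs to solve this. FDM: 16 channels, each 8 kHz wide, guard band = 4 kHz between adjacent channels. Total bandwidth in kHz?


Given: 16 channels, 8 kHz each, guard = 4 kHz
Channel bandwidth = 16 * 8 = 128 kHz
Guard bands = 15 gaps * 4 kHz = 60 kHz
Total = 128 + 60 = 188 kHz

188


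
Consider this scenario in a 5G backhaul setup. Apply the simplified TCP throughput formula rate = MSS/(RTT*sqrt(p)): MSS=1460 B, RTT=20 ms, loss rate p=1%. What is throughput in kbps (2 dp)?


Given: MSS = 1460 bytes, RTT = 20 ms, loss = 1%
RTT in seconds = 20 / 1000 = 0.02
Loss rate = 1% = 0.01
sqrt(loss) = sqrt(0.01) = 0.1
Throughput (bytes/s) = 1460 / (0.02 * 0.1) = 730000.0000
Throughput (kbps) = 730000.0000 * 8 / 1000 = 5840.000000 -> 5840.00 kbps (2 dp)

5840.00


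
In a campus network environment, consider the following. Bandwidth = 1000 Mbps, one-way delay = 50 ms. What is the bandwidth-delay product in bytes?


Given: bandwidth = 1000 Mbps, delay = 50 ms
BDP in bits = 1000 * 10^6 * 50 / 1000
BDP in bits = 50000000
BDP in bytes = 50000000 / 8 = 6250000

6250000


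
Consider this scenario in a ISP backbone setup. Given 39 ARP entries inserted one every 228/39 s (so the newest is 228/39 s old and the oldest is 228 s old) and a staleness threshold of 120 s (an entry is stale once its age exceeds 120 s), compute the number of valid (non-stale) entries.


Ages are k * 228/39 s for k = 1..39 (spacing = 5.8462 s).
Entry k is valid iff k * 228/39 <= 120 iff k <= 39 * 120 / 228 = 20.5263
n_valid = floor(20.5263) = 20
(n_stale = 39 - 20 = 19)

20


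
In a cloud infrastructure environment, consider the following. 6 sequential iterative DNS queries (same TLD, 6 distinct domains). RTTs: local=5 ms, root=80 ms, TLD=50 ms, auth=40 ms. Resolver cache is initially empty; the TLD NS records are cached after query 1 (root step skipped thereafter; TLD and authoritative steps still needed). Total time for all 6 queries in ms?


Lookup 1 (cold cache): local + root + TLD + auth = 5 + 80 + 50 + 40 = 175 ms
Lookups 2..6 (TLD NS cached -> skip root; new domain -> still ask TLD and auth): local + TLD + auth = 5 + 50 + 40 = 95 ms each
Remaining 5 lookups: 5 * 95 = 475 ms
Total = 175 + 475 = 650 ms

650


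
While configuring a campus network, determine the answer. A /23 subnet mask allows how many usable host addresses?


Given: subnet mask /23
Host bits = 32 - 23 = 9
Total addresses = 2^9 = 512
Usable hosts = 512 - 2 (network + broadcast) = 510

510


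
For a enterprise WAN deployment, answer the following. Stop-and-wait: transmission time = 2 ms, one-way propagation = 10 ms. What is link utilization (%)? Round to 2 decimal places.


Given: Ttrans = 2 ms, Tprop = 10 ms
RTT = 2 * Tprop = 2 * 10 = 20 ms
U = Ttrans / (Ttrans + RTT)
U = 2 / (2 + 20)
U = 2 / 22 = 0.090909
U% = 9.09%

9.09


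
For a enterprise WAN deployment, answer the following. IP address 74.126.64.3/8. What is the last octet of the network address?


Given: IP = 74.126.64.3, prefix = /8
Subnet mask = 255.0.0.0
Last octet of IP: 3
Last octet of mask: 0
Network last octet = 3 AND 0 = 0

0


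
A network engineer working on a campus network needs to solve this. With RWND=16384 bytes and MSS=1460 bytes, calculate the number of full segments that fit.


Given: RWND = 16384 bytes, MSS = 1460 bytes
Full segments = floor(RWND / MSS)
Full segments = floor(16384 / 1460)
Full segments = floor(11.2219) = 11

11


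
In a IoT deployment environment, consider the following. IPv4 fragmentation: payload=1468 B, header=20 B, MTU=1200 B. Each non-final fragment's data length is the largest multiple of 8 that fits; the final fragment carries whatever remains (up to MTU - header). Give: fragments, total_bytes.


Max data per non-final fragment = floor((MTU - header)/8)*8 = floor((1200 - 20)/8)*8 = floor(1180/8)*8 = 1176 B
Final fragment needs no 8-byte alignment: it can carry up to MTU - header = 1180 B
Non-final fragments needed = ceil((payload - 1180) / 1176) = ceil(288/1176) = ceil(0.2449) = 1
Number of fragments = 1 + 1 = 2
Fragment sizes (data): 1 * 1176 B + 292 B (last, 292 <= 1180 OK)
Total bytes sent = payload + n_frags * header = 1468 + 2*20 = 1468 + 40 = 1508 B

2, 1508


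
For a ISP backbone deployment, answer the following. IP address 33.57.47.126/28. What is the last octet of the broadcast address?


Given: IP = 33.57.47.126, prefix = /28
Host bits = 32 - 28 = 4
Network last octet = 126 AND mask = 112
Host part size = 2^4 - 1 = 15
Broadcast last octet = 112 OR 15 = 127

127


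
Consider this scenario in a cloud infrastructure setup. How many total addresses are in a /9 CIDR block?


Given: CIDR prefix /9
Host bits = 32 - 9 = 23
Total addresses = 2^23 = 8388608

8388608


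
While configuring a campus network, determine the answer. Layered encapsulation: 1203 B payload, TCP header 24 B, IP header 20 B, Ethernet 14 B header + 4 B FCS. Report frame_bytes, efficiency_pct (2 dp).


TCP segment = 1203 + 24 = 1227 B
IP packet = 1227 + 20 = 1247 B
Ethernet frame = 1247 + 14 + 4 = 1265 B
Efficiency = app / frame = 1203 / 1265 = 0.950988 = 95.0988% -> 95.10% (2 dp)

1265, 95.10


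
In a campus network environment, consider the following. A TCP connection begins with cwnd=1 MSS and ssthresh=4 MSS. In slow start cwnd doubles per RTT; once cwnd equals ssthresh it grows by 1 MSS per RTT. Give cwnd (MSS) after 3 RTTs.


RTT 0: cwnd = 1 MSS (initial)
RTT 1: cwnd = 2 MSS (slow start, doubled)
RTT 2: cwnd = 4 MSS (slow start, doubled)
RTT 3: cwnd = 5 MSS (congestion avoidance, +1)

5


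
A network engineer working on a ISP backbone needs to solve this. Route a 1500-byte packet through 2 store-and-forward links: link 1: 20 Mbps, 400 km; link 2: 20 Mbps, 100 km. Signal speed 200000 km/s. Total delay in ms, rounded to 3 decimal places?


Packet = 1500 bytes = 12000 bits. Store-and-forward: sum (t_trans + t_prop) per link.
Link 1: t_trans = 12000/(20*10^6) s = 0.6000 ms; t_prop = 400/200000 s = 2.0000 ms; subtotal = 2.6000 ms
Link 2: t_trans = 12000/(20*10^6) s = 0.6000 ms; t_prop = 100/200000 s = 0.5000 ms; subtotal = 1.1000 ms
End-to-end = 2.6000 + 1.1000 = 3.7000 ms -> 3.700 ms (3 dp)

3.700


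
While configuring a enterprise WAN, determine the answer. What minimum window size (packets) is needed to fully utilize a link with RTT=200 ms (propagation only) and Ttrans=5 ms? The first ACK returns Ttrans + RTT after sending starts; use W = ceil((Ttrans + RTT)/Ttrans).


Given: Ttrans = 5 ms, RTT = 200 ms (= 2 * Tprop, Tprop = 100 ms)
Time until first ACK returns = Ttrans + RTT = 5 + 200 = 205 ms
Need W * Ttrans >= Ttrans + RTT  ->  W >= (Ttrans + RTT) / Ttrans
(Ttrans + RTT) / Ttrans = 205 / 5 = 41
W_min = ceil(41) = 41

41


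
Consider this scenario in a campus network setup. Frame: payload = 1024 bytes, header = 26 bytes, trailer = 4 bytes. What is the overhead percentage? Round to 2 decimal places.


Given: payload = 1024 B, header = 26 B, trailer = 4 B
Overhead bytes = header + trailer = 26 + 4 = 30
Total frame = payload + overhead = 1024 + 30 = 1054
Overhead % = 30 / 1054 * 100 = 2.8463% -> 2.85% (2 dp)

2.85


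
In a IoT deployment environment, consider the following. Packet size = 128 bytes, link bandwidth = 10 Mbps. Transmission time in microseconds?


Given: packet = 128 bytes, bandwidth = 10 Mbps
Packet in bits = 128 * 8 = 1024 bits
Bandwidth = 10 * 10^6 = 10000000 bps
Time = 1024 / 10000000 seconds
Time in us = 1024 * 10^6 / 10000000 = 102.4

102.4


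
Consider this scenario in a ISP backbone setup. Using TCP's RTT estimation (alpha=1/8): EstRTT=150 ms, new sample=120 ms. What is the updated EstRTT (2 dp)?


Given: EstRTT = 150 ms, SampleRTT = 120 ms, alpha = 1/8
New EstRTT = (1 - alpha) * EstRTT + alpha * SampleRTT
(7/8) * 150 = 131.25
(1/8) * 120 = 15
New EstRTT = 131.25 + 15 = 146.25 ms -> 146.25 ms (2 dp)

146.25


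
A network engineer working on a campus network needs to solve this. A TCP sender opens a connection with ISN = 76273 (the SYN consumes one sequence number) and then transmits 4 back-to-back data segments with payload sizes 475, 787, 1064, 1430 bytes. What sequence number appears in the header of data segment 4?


The SYN occupies sequence number ISN = 76273, so the first data byte is ISN + 1 = 76274.
SEQ of data segment i = (ISN + 1) + sum of payload sizes of segments 1..i-1.
Segment 1: SEQ = 76274, payload = 475 bytes
Segment 2: SEQ = 76749, payload = 787 bytes
Segment 3: SEQ = 77536, payload = 1064 bytes
Segment 4: SEQ = 78600, payload = 1430 bytes
SEQ of segment 4 = 76274 + 475 + 787 + 1064 = 78600

78600


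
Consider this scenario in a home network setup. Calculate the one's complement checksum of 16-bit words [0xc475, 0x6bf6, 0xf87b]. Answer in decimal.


Given words: [0xc475, 0x6bf6, 0xf87b]
Step 1: Sum all words
Raw sum = 50293 + 27638 + 63611 = 141542
Step 2: Fold carry: (10470 + 2) = 10472
One's complement = ~10472 & 0xFFFF = 55063

55063


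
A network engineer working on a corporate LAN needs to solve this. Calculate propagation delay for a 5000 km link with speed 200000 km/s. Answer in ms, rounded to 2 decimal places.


Given: distance = 5000 km, speed = 200000 km/s
Delay = distance / speed = 5000 / 200000 seconds
Delay in ms = 5000 * 1000 / 200000
Delay = 25.0000 ms
Rounded to 2 dp = 25.00 ms

25.00


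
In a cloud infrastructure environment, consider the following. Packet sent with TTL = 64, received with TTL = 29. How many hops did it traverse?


Given: initial TTL = 64, received TTL = 29
Hops = initial TTL - received TTL
Hops = 64 - 29 = 35

35


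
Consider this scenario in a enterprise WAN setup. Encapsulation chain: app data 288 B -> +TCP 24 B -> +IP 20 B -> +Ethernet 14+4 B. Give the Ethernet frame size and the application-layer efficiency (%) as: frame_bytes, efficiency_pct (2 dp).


TCP segment = 288 + 24 = 312 B
IP packet = 312 + 20 = 332 B
Ethernet frame = 332 + 14 + 4 = 350 B
Efficiency = app / frame = 288 / 350 = 0.822857 = 82.2857% -> 82.29% (2 dp)

350, 82.29


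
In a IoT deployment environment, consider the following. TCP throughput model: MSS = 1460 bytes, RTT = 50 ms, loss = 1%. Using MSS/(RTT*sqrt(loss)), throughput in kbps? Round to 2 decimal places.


Given: MSS = 1460 bytes, RTT = 50 ms, loss = 1%
RTT in seconds = 50 / 1000 = 0.05
Loss rate = 1% = 0.01
sqrt(loss) = sqrt(0.01) = 0.1
Throughput (bytes/s) = 1460 / (0.05 * 0.1) = 292000.0000
Throughput (kbps) = 292000.0000 * 8 / 1000 = 2336.000000 -> 2336.00 kbps (2 dp)

2336.00


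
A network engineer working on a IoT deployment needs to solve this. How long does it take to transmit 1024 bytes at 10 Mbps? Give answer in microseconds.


Given: packet = 1024 bytes, bandwidth = 10 Mbps
Packet in bits = 1024 * 8 = 8192 bits
Bandwidth = 10 * 10^6 = 10000000 bps
Time = 8192 / 10000000 seconds
Time in us = 8192 * 10^6 / 10000000 = 819.2

819.2


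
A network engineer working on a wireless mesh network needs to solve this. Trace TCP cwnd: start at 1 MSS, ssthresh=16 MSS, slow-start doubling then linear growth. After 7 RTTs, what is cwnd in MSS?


RTT 0: cwnd = 1 MSS (initial)
RTT 1: cwnd = 2 MSS (slow start, doubled)
RTT 2: cwnd = 4 MSS (slow start, doubled)
RTT 3: cwnd = 8 MSS (slow start, doubled)
RTT 4: cwnd = 16 MSS (slow start, doubled)
RTT 5: cwnd = 17 MSS (congestion avoidance, +1)
RTT 6: cwnd = 18 MSS (congestion avoidance, +1)
RTT 7: cwnd = 19 MSS (congestion avoidance, +1)

19


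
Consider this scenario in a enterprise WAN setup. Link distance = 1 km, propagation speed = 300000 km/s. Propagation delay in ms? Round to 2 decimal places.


Given: distance = 1 km, speed = 300000 km/s
Delay = distance / speed = 1 / 300000 seconds
Delay in ms = 1 * 1000 / 300000
Delay = 0.0033 ms
Rounded to 2 dp = 0.00 ms

0.00


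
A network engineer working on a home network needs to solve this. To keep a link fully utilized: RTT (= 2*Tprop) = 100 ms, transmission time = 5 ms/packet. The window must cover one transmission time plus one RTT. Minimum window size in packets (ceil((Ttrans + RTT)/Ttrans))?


Given: Ttrans = 5 ms, RTT = 100 ms (= 2 * Tprop, Tprop = 50 ms)
Time until first ACK returns = Ttrans + RTT = 5 + 100 = 105 ms
Need W * Ttrans >= Ttrans + RTT  ->  W >= (Ttrans + RTT) / Ttrans
(Ttrans + RTT) / Ttrans = 105 / 5 = 21
W_min = ceil(21) = 21

21


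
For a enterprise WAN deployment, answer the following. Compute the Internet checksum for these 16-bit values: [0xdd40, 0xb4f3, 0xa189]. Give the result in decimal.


Given words: [0xdd40, 0xb4f3, 0xa189]
Step 1: Sum all words
Raw sum = 56640 + 46323 + 41353 = 144316
Step 2: Fold carry: (13244 + 2) = 13246
One's complement = ~13246 & 0xFFFF = 52289

52289


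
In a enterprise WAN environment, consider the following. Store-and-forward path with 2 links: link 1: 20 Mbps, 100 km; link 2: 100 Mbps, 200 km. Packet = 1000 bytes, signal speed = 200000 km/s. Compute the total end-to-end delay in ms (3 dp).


Packet = 1000 bytes = 8000 bits. Store-and-forward: sum (t_trans + t_prop) per link.
Link 1: t_trans = 8000/(20*10^6) s = 0.4000 ms; t_prop = 100/200000 s = 0.5000 ms; subtotal = 0.9000 ms
Link 2: t_trans = 8000/(100*10^6) s = 0.0800 ms; t_prop = 200/200000 s = 1.0000 ms; subtotal = 1.0800 ms
End-to-end = 0.9000 + 1.0800 = 1.9800 ms -> 1.980 ms (3 dp)

1.980


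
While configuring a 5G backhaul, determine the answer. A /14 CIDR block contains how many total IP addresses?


Given: CIDR prefix /14
Host bits = 32 - 14 = 18
Total addresses = 2^18 = 262144

262144


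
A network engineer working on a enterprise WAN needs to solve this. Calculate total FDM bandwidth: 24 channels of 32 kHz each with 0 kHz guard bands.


Given: 24 channels, 32 kHz each, guard = 0 kHz
Channel bandwidth = 24 * 32 = 768 kHz
Guard bands = 23 gaps * 0 kHz = 0 kHz
Total = 768 + 0 = 768 kHz

768


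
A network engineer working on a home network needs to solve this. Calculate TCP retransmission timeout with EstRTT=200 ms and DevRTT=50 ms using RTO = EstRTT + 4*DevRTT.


Given: EstRTT = 200 ms, DevRTT = 50 ms
Timeout = EstRTT + 4 * DevRTT
4 * DevRTT = 4 * 50 = 200
Timeout = 200 + 200 = 400 ms

400


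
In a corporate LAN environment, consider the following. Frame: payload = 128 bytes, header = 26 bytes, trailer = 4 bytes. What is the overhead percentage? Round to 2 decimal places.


Given: payload = 128 B, header = 26 B, trailer = 4 B
Overhead bytes = header + trailer = 26 + 4 = 30
Total frame = payload + overhead = 128 + 30 = 158
Overhead % = 30 / 158 * 100 = 18.9873% -> 18.99% (2 dp)

18.99


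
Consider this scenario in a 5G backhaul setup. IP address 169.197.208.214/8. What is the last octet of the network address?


Given: IP = 169.197.208.214, prefix = /8
Subnet mask = 255.0.0.0
Last octet of IP: 214
Last octet of mask: 0
Network last octet = 214 AND 0 = 0

0


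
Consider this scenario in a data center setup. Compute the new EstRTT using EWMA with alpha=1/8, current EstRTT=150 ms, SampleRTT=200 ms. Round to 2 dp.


Given: EstRTT = 150 ms, SampleRTT = 200 ms, alpha = 1/8
New EstRTT = (1 - alpha) * EstRTT + alpha * SampleRTT
(7/8) * 150 = 131.25
(1/8) * 200 = 25
New EstRTT = 131.25 + 25 = 156.25 ms -> 156.25 ms (2 dp)

156.25


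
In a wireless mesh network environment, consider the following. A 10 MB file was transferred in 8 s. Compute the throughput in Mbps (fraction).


Given: file = 10 MB, time = 8 s
File in Mb = 10 * 8 = 80 Mb
Throughput = 80 / 8 Mbps
Throughput = 10 Mbps

10


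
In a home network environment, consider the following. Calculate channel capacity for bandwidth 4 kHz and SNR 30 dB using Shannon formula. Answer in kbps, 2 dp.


Given: B = 4 kHz, SNR = 30 dB
SNR linear = 10^(30/10) = 1000
1 + SNR = 1001
log2(1001) = 9.9672262588
C = 4 * 1000 * 9.9672262588 = 39868.9050 bps
C = 39.868905 kbps -> 39.87 kbps (2 dp)

39.87


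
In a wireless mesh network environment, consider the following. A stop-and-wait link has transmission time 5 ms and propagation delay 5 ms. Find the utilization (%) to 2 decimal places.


Given: Ttrans = 5 ms, Tprop = 5 ms
RTT = 2 * Tprop = 2 * 5 = 10 ms
U = Ttrans / (Ttrans + RTT)
U = 5 / (5 + 10)
U = 5 / 15 = 0.333333
U% = 33.33%

33.33


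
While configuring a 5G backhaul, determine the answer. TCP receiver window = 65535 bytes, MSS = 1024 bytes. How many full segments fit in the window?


Given: RWND = 65535 bytes, MSS = 1024 bytes
Full segments = floor(RWND / MSS)
Full segments = floor(65535 / 1024)
Full segments = floor(63.999) = 63

63


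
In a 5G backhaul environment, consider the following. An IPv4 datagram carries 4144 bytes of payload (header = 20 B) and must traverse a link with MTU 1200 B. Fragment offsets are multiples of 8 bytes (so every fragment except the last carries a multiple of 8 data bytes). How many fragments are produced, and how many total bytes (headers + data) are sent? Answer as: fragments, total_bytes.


Max data per non-final fragment = floor((MTU - header)/8)*8 = floor((1200 - 20)/8)*8 = floor(1180/8)*8 = 1176 B
Final fragment needs no 8-byte alignment: it can carry up to MTU - header = 1180 B
Non-final fragments needed = ceil((payload - 1180) / 1176) = ceil(2964/1176) = ceil(2.5204) = 3
Number of fragments = 3 + 1 = 4
Fragment sizes (data): 3 * 1176 B + 616 B (last, 616 <= 1180 OK)
Total bytes sent = payload + n_frags * header = 4144 + 4*20 = 4144 + 80 = 4224 B

4, 4224


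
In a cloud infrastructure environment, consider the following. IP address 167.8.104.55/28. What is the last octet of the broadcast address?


Given: IP = 167.8.104.55, prefix = /28
Host bits = 32 - 28 = 4
Network last octet = 55 AND mask = 48
Host part size = 2^4 - 1 = 15
Broadcast last octet = 48 OR 15 = 63

63


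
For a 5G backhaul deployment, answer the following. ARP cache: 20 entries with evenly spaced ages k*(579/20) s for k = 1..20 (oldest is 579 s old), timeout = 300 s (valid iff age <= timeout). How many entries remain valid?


Ages are k * 579/20 s for k = 1..20 (spacing = 28.9500 s).
Entry k is valid iff k * 579/20 <= 300 iff k <= 20 * 300 / 579 = 10.3627
n_valid = floor(10.3627) = 10
(n_stale = 20 - 10 = 10)

10


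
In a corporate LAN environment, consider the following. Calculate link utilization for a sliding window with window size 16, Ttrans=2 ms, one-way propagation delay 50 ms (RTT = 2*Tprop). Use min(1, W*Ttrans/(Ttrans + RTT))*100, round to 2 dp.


Given: W = 16, Ttrans = 2 ms, RTT = 100 ms (= 2 * Tprop, Tprop = 50 ms)
Cycle time = Ttrans + RTT = 2 + 100 = 102 ms (first packet sent until its ACK returns)
W * Ttrans = 16 * 2 = 32 ms of sending per cycle
W * Ttrans / (Ttrans + RTT) = 32 / 102 = 0.313725
U = min(1, 0.313725) = 0.313725
U% = 31.37%

31.37


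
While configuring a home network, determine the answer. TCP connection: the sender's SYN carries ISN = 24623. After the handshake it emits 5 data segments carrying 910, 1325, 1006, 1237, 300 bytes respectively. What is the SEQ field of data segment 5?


The SYN occupies sequence number ISN = 24623, so the first data byte is ISN + 1 = 24624.
SEQ of data segment i = (ISN + 1) + sum of payload sizes of segments 1..i-1.
Segment 1: SEQ = 24624, payload = 910 bytes
Segment 2: SEQ = 25534, payload = 1325 bytes
Segment 3: SEQ = 26859, payload = 1006 bytes
Segment 4: SEQ = 27865, payload = 1237 bytes
Segment 5: SEQ = 29102, payload = 300 bytes
SEQ of segment 5 = 24624 + 910 + 1325 + 1006 + 1237 = 29102

29102


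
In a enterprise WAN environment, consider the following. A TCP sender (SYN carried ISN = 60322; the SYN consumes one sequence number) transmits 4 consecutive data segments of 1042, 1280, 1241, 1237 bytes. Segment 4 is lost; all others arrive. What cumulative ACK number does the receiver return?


SYN uses sequence number 60322; first data byte = ISN + 1 = 60323.
Segment 1: SEQ = 60323, len = 1042 B, covers [60323, 61364]
Segment 2: SEQ = 61365, len = 1280 B, covers [61365, 62644]
Segment 3: SEQ = 62645, len = 1241 B, covers [62645, 63885]
Segment 4: SEQ = 63886, len = 1237 B, covers [63886, 65122] [LOST]
In-order data received: bytes [60323, 63885] (segments 1..3).
Segment 4 missing -> gap begins at byte 63886.
Cumulative ACK = next expected in-order byte = 60323 + 1042 + 1280 + 1241 = 63886

63886


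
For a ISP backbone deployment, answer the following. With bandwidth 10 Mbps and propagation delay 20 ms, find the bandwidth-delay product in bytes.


Given: bandwidth = 10 Mbps, delay = 20 ms
BDP in bits = 10 * 10^6 * 20 / 1000
BDP in bits = 200000
BDP in bytes = 200000 / 8 = 25000

25000


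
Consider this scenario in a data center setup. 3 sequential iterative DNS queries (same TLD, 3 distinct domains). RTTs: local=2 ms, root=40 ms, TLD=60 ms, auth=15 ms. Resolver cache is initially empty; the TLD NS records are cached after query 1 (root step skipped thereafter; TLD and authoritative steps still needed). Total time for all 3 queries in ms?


Lookup 1 (cold cache): local + root + TLD + auth = 2 + 40 + 60 + 15 = 117 ms
Lookups 2..3 (TLD NS cached -> skip root; new domain -> still ask TLD and auth): local + TLD + auth = 2 + 60 + 15 = 77 ms each
Remaining 2 lookups: 2 * 77 = 154 ms
Total = 117 + 154 = 271 ms

271


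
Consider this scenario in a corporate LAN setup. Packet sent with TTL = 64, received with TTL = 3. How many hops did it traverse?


Given: initial TTL = 64, received TTL = 3
Hops = initial TTL - received TTL
Hops = 64 - 3 = 61

61


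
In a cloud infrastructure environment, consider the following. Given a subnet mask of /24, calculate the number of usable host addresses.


Given: subnet mask /24
Host bits = 32 - 24 = 8
Total addresses = 2^8 = 256
Usable hosts = 256 - 2 (network + broadcast) = 254

254


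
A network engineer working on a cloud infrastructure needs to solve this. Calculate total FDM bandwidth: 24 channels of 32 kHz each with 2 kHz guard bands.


Given: 24 channels, 32 kHz each, guard = 2 kHz
Channel bandwidth = 24 * 32 = 768 kHz
Guard bands = 23 gaps * 2 kHz = 46 kHz
Total = 768 + 46 = 814 kHz

814


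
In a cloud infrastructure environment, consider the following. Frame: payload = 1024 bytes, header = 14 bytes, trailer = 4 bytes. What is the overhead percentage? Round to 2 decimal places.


Given: payload = 1024 B, header = 14 B, trailer = 4 B
Overhead bytes = header + trailer = 14 + 4 = 18
Total frame = payload + overhead = 1024 + 18 = 1042
Overhead % = 18 / 1042 * 100 = 1.7274% -> 1.73% (2 dp)

1.73


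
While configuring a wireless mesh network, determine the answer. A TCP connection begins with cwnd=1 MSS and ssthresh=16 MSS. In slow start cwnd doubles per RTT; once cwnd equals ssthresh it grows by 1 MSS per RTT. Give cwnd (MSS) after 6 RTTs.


RTT 0: cwnd = 1 MSS (initial)
RTT 1: cwnd = 2 MSS (slow start, doubled)
RTT 2: cwnd = 4 MSS (slow start, doubled)
RTT 3: cwnd = 8 MSS (slow start, doubled)
RTT 4: cwnd = 16 MSS (slow start, doubled)
RTT 5: cwnd = 17 MSS (congestion avoidance, +1)
RTT 6: cwnd = 18 MSS (congestion avoidance, +1)

18


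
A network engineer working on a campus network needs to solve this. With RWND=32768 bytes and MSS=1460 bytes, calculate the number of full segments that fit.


Given: RWND = 32768 bytes, MSS = 1460 bytes
Full segments = floor(RWND / MSS)
Full segments = floor(32768 / 1460)
Full segments = floor(22.4438) = 22

22


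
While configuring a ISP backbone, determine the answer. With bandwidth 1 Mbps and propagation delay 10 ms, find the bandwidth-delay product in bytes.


Given: bandwidth = 1 Mbps, delay = 10 ms
BDP in bits = 1 * 10^6 * 10 / 1000
BDP in bits = 10000
BDP in bytes = 10000 / 8 = 1250

1250


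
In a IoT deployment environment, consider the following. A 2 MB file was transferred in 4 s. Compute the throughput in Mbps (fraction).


Given: file = 2 MB, time = 4 s
File in Mb = 2 * 8 = 16 Mb
Throughput = 16 / 4 Mbps
Throughput = 4 Mbps

4


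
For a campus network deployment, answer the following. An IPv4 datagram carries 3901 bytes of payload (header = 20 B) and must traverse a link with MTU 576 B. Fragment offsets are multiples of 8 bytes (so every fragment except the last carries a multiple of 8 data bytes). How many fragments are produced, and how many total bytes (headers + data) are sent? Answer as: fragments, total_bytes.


Max data per non-final fragment = floor((MTU - header)/8)*8 = floor((576 - 20)/8)*8 = floor(556/8)*8 = 552 B
Final fragment needs no 8-byte alignment: it can carry up to MTU - header = 556 B
Non-final fragments needed = ceil((payload - 556) / 552) = ceil(3345/552) = ceil(6.0598) = 7
Number of fragments = 7 + 1 = 8
Fragment sizes (data): 7 * 552 B + 37 B (last, 37 <= 556 OK)
Total bytes sent = payload + n_frags * header = 3901 + 8*20 = 3901 + 160 = 4061 B

8, 4061


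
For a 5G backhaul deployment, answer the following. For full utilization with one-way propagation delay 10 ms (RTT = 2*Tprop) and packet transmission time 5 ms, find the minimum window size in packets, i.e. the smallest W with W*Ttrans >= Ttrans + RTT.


Given: Ttrans = 5 ms, RTT = 20 ms (= 2 * Tprop, Tprop = 10 ms)
Time until first ACK returns = Ttrans + RTT = 5 + 20 = 25 ms
Need W * Ttrans >= Ttrans + RTT  ->  W >= (Ttrans + RTT) / Ttrans
(Ttrans + RTT) / Ttrans = 25 / 5 = 5
W_min = ceil(5) = 5

5


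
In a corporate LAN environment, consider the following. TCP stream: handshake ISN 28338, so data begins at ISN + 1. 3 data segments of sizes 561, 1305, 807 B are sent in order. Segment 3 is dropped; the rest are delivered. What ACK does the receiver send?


SYN uses sequence number 28338; first data byte = ISN + 1 = 28339.
Segment 1: SEQ = 28339, len = 561 B, covers [28339, 28899]
Segment 2: SEQ = 28900, len = 1305 B, covers [28900, 30204]
Segment 3: SEQ = 30205, len = 807 B, covers [30205, 31011] [LOST]
In-order data received: bytes [28339, 30204] (segments 1..2).
Segment 3 missing -> gap begins at byte 30205.
Cumulative ACK = next expected in-order byte = 28339 + 561 + 1305 = 30205

30205


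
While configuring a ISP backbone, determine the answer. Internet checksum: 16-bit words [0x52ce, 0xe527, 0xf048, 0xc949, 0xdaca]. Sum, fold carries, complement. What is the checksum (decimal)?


Given words: [0x52ce, 0xe527, 0xf048, 0xc949, 0xdaca]
Step 1: Sum all words
Raw sum = 21198 + 58663 + 61512 + 51529 + 56010 = 248912
Step 2: Fold carry: (52304 + 3) = 52307
One's complement = ~52307 & 0xFFFF = 13228

13228


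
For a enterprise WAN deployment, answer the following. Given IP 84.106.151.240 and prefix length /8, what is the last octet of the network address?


Given: IP = 84.106.151.240, prefix = /8
Subnet mask = 255.0.0.0
Last octet of IP: 240
Last octet of mask: 0
Network last octet = 240 AND 0 = 0

0


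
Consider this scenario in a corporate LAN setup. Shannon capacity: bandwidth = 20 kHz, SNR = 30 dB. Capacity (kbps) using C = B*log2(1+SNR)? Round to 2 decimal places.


Given: B = 20 kHz, SNR = 30 dB
SNR linear = 10^(30/10) = 1000
1 + SNR = 1001
log2(1001) = 9.9672262588
C = 20 * 1000 * 9.9672262588 = 199344.5252 bps
C = 199.344525 kbps -> 199.34 kbps (2 dp)

199.34


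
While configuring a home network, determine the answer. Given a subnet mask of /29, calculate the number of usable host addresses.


Given: subnet mask /29
Host bits = 32 - 29 = 3
Total addresses = 2^3 = 8
Usable hosts = 8 - 2 (network + broadcast) = 6

6


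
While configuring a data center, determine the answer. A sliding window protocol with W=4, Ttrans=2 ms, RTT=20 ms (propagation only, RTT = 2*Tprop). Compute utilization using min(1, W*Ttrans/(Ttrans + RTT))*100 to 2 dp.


Given: W = 4, Ttrans = 2 ms, RTT = 20 ms (= 2 * Tprop, Tprop = 10 ms)
Cycle time = Ttrans + RTT = 2 + 20 = 22 ms (first packet sent until its ACK returns)
W * Ttrans = 4 * 2 = 8 ms of sending per cycle
W * Ttrans / (Ttrans + RTT) = 8 / 22 = 0.363636
U = min(1, 0.363636) = 0.363636
U% = 36.36%

36.36


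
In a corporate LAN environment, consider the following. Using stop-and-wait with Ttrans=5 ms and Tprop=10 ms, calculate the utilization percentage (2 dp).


Given: Ttrans = 5 ms, Tprop = 10 ms
RTT = 2 * Tprop = 2 * 10 = 20 ms
U = Ttrans / (Ttrans + RTT)
U = 5 / (5 + 20)
U = 5 / 25 = 0.2
U% = 20.00%

20.00


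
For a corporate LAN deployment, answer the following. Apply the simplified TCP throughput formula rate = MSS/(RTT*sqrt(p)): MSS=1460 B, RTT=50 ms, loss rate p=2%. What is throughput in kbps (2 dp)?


Given: MSS = 1460 bytes, RTT = 50 ms, loss = 2%
RTT in seconds = 50 / 1000 = 0.05
Loss rate = 2% = 0.02
sqrt(loss) = sqrt(0.02) = 0.141421356237
Throughput (bytes/s) = 1460 / (0.05 * 0.141421356237) = 206475.1801
Throughput (kbps) = 206475.1801 * 8 / 1000 = 1651.801441 -> 1651.80 kbps (2 dp)

1651.80


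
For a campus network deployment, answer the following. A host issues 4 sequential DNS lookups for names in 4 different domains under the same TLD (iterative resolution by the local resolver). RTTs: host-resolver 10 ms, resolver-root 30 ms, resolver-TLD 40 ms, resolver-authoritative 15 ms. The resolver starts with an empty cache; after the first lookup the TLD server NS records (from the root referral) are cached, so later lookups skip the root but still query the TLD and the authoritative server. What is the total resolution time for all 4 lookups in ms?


Lookup 1 (cold cache): local + root + TLD + auth = 10 + 30 + 40 + 15 = 95 ms
Lookups 2..4 (TLD NS cached -> skip root; new domain -> still ask TLD and auth): local + TLD + auth = 10 + 40 + 15 = 65 ms each
Remaining 3 lookups: 3 * 65 = 195 ms
Total = 95 + 195 = 290 ms

290


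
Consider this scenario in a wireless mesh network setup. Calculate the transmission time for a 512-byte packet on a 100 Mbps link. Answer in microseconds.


Given: packet = 512 bytes, bandwidth = 100 Mbps
Packet in bits = 512 * 8 = 4096 bits
Bandwidth = 100 * 10^6 = 100000000 bps
Time = 4096 / 100000000 seconds
Time in us = 4096 * 10^6 / 100000000 = 40.96

40.96


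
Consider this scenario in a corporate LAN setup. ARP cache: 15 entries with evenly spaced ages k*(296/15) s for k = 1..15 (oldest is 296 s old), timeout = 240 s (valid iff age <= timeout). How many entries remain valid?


Ages are k * 296/15 s for k = 1..15 (spacing = 19.7333 s).
Entry k is valid iff k * 296/15 <= 240 iff k <= 15 * 240 / 296 = 12.1622
n_valid = floor(12.1622) = 12
(n_stale = 15 - 12 = 3)

12


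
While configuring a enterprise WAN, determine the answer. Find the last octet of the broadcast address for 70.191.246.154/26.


Given: IP = 70.191.246.154, prefix = /26
Host bits = 32 - 26 = 6
Network last octet = 154 AND mask = 128
Host part size = 2^6 - 1 = 63
Broadcast last octet = 128 OR 63 = 191

191


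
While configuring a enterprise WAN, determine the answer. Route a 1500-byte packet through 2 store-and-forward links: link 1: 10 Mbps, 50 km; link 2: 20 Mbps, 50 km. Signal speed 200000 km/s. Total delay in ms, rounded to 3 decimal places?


Packet = 1500 bytes = 12000 bits. Store-and-forward: sum (t_trans + t_prop) per link.
Link 1: t_trans = 12000/(10*10^6) s = 1.2000 ms; t_prop = 50/200000 s = 0.2500 ms; subtotal = 1.4500 ms
Link 2: t_trans = 12000/(20*10^6) s = 0.6000 ms; t_prop = 50/200000 s = 0.2500 ms; subtotal = 0.8500 ms
End-to-end = 1.4500 + 0.8500 = 2.3000 ms -> 2.300 ms (3 dp)

2.300


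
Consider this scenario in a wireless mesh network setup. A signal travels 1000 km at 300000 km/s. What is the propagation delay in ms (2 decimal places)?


Given: distance = 1000 km, speed = 300000 km/s
Delay = distance / speed = 1000 / 300000 seconds
Delay in ms = 1000 * 1000 / 300000
Delay = 3.3333 ms
Rounded to 2 dp = 3.33 ms

3.33


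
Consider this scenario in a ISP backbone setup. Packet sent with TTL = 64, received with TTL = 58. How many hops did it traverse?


Given: initial TTL = 64, received TTL = 58
Hops = initial TTL - received TTL
Hops = 64 - 58 = 6

6


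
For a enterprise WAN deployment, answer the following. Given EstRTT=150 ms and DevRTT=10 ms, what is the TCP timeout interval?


Given: EstRTT = 150 ms, DevRTT = 10 ms
Timeout = EstRTT + 4 * DevRTT
4 * DevRTT = 4 * 10 = 40
Timeout = 150 + 40 = 190 ms

190
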